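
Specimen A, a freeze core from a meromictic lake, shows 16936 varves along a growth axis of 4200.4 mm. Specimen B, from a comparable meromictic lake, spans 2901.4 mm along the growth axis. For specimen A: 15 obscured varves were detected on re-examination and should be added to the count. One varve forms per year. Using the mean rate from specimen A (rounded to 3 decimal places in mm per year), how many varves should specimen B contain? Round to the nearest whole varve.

Specimen A: true varve count = 16936 + 15 = 16951.
A: Extension rate ≈ 4200.4 / 16951 = 0.248 mm per year.
Specimen B: 2901.4 mm / 0.248 mm per year = 11699.19 years ≈ 11699 varves.

11699 varves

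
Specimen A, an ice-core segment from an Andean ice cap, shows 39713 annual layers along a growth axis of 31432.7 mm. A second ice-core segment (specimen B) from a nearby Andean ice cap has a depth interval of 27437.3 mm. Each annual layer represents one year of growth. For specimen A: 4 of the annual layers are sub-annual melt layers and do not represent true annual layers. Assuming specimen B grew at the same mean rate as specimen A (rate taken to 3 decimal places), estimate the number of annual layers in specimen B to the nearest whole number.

Specimen A: adjusted count: 39713 − 4 = 39709 annual layers.
A: 31432.7 mm over 39709 years gives 31432.7 / 39709 ≈ 0.792 mm/year.
Specimen B: 27437.3 mm / 0.792 mm per year = 34643.06 years ≈ 34643 annual layers.

34643 annual layers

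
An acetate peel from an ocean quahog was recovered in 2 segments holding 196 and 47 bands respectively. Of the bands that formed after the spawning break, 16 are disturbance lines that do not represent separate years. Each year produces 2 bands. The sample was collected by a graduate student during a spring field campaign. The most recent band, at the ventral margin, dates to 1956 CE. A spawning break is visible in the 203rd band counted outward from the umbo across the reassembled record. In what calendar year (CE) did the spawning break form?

1944 CE

Total bands = 196 + 47 = 243.
Between band 203 and the ventral margin there are 243 − 203 = 40 bands.
Excluding 16 false bands: 40 − 16 = 24.
With 2 bands per year, 24 / 2 = 12 years.
Counting back 12 years from 1956 CE places the spawning break in 1956 − 12 = 1944 CE.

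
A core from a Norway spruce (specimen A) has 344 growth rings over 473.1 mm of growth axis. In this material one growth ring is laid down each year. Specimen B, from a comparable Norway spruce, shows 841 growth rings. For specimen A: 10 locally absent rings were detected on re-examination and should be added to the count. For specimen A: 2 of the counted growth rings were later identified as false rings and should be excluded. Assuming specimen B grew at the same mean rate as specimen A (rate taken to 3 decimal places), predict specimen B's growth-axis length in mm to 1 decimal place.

Specimen A: after corrections the count is 344 − 2 + 10 = 352 growth rings.
A: Mean rate = 473.1 mm / 352 years ≈ 1.344 mm per year.
For B, 1.344 mm/year × 841 years = 1130.3 mm.

1130.3 mm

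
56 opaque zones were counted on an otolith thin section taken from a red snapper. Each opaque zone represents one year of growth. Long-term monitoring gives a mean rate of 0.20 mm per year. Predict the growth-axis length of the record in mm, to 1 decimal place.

11.2 mm

The record spans 56 years at 0.20 mm per year.
56 years at 0.20 mm/year gives 0.20 × 56 = 11.2 mm.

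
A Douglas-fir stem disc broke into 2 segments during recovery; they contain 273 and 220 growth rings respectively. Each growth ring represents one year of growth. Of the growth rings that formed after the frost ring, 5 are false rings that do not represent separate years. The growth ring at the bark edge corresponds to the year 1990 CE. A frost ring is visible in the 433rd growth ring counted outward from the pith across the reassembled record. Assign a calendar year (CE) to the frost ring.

Total growth rings = 273 + 220 = 493.
493 − 433 = 60 growth rings lie beyond the frost ring toward the bark edge.
Removing the 5 false growth rings leaves 60 − 5 = 55 true growth rings beyond the frost ring.
1990 − 55 = 1935 CE.

1935 CE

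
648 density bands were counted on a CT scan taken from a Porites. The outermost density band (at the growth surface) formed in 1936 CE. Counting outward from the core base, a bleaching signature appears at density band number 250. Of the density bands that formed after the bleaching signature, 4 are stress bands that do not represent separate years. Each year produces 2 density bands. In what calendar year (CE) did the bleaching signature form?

The bleaching signature sits at density band 250 from the core base, so 648 − 250 = 398 density bands formed after it.
Excluding 4 false density bands: 398 − 4 = 394.
With 2 density bands per year, 394 / 2 = 197 years.
The density band at the growth surface is 1936 CE, so the bleaching signature dates to 1936 − 197 = 1739 CE.

1739 CE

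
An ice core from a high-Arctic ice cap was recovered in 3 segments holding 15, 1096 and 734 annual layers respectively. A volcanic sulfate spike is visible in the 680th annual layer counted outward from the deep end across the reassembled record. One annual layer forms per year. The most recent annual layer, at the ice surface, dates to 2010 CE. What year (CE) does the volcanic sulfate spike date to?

845 CE

Total annual layers = 15 + 1096 + 734 = 1845.
The volcanic sulfate spike sits at annual layer 680 from the deep end, so 1845 − 680 = 1165 annual layers formed after it.
The annual layer at the ice surface is 2010 CE, so the volcanic sulfate spike dates to 2010 − 1165 = 845 CE.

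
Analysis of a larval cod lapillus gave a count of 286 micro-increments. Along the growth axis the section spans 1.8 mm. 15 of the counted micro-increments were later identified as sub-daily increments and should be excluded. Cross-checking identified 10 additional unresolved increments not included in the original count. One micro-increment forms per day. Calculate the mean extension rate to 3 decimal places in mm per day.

0.006 mm per day

Adjusted count: 286 − 15 + 10 = 281 micro-increments.
Extension rate ≈ 1.8 / 281 = 0.006 mm per day.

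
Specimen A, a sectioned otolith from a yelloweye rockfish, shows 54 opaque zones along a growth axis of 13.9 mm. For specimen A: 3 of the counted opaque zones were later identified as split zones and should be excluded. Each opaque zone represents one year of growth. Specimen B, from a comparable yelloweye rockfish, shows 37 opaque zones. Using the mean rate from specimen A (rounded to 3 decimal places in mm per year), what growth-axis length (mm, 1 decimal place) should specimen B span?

10.1 mm

Specimen A: correcting the raw count gives 54 − 3 = 51 true opaque zones.
A: 13.9 mm over 51 years gives 13.9 / 51 ≈ 0.273 mm/year.
Length of B = 0.273 × 37 = 10.1 mm.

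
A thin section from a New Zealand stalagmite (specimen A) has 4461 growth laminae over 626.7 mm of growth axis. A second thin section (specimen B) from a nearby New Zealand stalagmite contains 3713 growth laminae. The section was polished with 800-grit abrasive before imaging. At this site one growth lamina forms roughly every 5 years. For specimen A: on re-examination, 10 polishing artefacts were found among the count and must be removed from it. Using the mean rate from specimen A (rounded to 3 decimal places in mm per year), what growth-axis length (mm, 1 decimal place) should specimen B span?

519.8 mm

Specimen A: adjusted count: 4461 − 10 = 4451 growth laminae.
Specimen A: at 5 years per growth lamina, 4451 × 5 = 22255 years.
A: Extension rate ≈ 626.7 / 22255 = 0.028 mm per year.
Specimen B: 3713 growth laminae at 5 years each span 3713 × 5 = 18565 years. For B, 0.028 mm/year × 18565 years = 519.8 mm.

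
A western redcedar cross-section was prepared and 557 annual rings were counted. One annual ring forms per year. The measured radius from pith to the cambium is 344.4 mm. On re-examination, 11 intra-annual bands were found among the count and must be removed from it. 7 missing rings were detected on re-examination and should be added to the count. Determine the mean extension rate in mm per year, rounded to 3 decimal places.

Adjusted count: 557 − 11 + 7 = 553 annual rings.
344.4 mm over 553 years gives 344.4 / 553 ≈ 0.623 mm per year.

0.623 mm per year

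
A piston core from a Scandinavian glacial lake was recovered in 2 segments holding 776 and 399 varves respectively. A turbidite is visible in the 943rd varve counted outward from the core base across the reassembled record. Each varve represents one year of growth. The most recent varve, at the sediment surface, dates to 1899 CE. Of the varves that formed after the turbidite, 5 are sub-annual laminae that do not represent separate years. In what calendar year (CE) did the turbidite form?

Total varves = 776 + 399 = 1175.
The turbidite sits at varve 943 from the core base, so 1175 − 943 = 232 varves formed after it.
Excluding 5 false varves: 232 − 5 = 227.
1899 − 227 = 1672 CE.

1672 CE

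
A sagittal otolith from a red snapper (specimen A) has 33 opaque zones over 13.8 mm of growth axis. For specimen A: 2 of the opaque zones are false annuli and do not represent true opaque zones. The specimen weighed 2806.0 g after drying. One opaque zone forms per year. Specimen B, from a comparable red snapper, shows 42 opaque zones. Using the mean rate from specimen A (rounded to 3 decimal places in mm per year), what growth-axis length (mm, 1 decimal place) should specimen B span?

18.7 mm

Specimen A: true opaque zone count = 33 − 2 = 31.
A: Extension rate ≈ 13.8 / 31 = 0.445 mm/yr.
For B, 0.445 mm/year × 42 years = 18.7 mm.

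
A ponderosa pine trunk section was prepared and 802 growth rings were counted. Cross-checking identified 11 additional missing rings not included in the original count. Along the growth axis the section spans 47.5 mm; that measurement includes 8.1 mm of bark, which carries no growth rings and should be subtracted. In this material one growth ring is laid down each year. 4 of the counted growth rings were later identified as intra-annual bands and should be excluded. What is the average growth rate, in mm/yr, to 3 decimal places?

Correcting the raw count gives 802 − 4 + 11 = 809 true growth rings.
Removing the 8.1 mm offcut leaves 47.5 − 8.1 = 39.4 mm.
39.4 mm over 809 years gives 39.4 / 809 ≈ 0.049 mm/yr.

0.049 mm/yr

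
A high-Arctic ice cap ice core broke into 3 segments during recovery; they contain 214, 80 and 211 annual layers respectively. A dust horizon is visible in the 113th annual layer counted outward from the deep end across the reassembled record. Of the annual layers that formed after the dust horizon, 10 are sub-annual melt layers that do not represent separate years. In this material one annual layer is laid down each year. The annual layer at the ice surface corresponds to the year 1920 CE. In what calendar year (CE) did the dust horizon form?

1538 CE

Total annual layers = 214 + 80 + 211 = 505.
Between annual layer 113 and the ice surface there are 505 − 113 = 392 annual layers.
Excluding 10 false annual layers: 392 − 10 = 382.
1920 − 382 = 1538 CE.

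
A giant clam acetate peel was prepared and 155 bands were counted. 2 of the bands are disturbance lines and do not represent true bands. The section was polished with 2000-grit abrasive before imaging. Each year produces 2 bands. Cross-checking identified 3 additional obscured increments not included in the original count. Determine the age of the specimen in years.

Adjusted count: 155 − 2 + 3 = 156 bands.
156 bands at 2 per year is 156 / 2 = 78 years.

78 years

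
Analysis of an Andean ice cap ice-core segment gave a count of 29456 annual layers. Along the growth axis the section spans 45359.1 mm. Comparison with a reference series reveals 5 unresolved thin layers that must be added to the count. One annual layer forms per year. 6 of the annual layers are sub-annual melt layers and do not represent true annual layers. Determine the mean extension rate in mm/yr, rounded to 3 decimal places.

1.540 mm/yr

Adjusted count: 29456 − 6 + 5 = 29455 annual layers.
Mean rate = 45359.1 mm / 29455 years ≈ 1.540 mm/yr.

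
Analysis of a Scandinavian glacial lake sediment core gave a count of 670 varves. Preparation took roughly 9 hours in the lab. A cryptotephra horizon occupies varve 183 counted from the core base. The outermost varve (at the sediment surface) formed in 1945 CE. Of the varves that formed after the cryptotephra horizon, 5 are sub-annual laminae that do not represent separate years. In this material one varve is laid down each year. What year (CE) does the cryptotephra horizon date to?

The cryptotephra horizon sits at varve 183 from the core base, so 670 − 183 = 487 varves formed after it.
487 − 5 false = 482 true varves after the cryptotephra horizon.
Counting back 482 years from 1945 CE places the cryptotephra horizon in 1945 − 482 = 1463 CE.

1463 CE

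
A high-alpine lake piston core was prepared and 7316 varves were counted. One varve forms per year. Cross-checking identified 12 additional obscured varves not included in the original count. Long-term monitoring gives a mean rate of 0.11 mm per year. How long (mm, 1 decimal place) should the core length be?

806.1 mm

Correcting the raw count gives 7316 + 12 = 7328 true varves.
Predicted length = 0.11 mm/year × 7328 years = 806.1 mm.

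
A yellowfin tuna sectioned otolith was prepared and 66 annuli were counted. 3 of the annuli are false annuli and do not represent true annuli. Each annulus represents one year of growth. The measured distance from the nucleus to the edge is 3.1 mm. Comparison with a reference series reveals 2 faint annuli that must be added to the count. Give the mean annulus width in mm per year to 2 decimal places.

0.05 mm per year

Adjusted count: 66 − 3 + 2 = 65 annuli.
3.1 mm over 65 years gives 3.1 / 65 ≈ 0.05 mm per year.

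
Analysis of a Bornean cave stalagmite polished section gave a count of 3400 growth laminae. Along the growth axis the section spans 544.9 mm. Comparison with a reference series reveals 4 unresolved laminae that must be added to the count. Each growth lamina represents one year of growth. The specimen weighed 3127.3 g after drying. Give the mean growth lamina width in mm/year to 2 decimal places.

True growth lamina count = 3400 + 4 = 3404.
Mean rate = 544.9 mm / 3404 years ≈ 0.16 mm/year.

0.16 mm/year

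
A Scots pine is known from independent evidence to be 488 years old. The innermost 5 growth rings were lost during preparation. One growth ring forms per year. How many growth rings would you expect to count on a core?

One growth ring per year gives 488 growth rings over 488 years.
Subtracting the 5 growth rings not captured gives 488 − 5 = 483 growth rings in the record.

483 growth rings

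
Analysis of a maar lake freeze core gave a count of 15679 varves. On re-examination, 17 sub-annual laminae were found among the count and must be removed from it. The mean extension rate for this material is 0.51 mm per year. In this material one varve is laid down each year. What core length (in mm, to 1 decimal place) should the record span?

7987.6 mm

Correcting the raw count gives 15679 − 17 = 15662 true varves.
15662 years at 0.51 mm/year gives 0.51 × 15662 = 7987.6 mm.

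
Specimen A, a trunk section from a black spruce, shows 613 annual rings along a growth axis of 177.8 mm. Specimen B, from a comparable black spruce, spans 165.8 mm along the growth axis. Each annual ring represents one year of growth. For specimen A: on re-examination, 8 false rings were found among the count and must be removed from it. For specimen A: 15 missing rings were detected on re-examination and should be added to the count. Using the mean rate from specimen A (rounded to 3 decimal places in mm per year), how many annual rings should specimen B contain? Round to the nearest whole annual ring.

Specimen A: correcting the raw count gives 613 − 8 + 15 = 620 true annual rings.
A: Extension rate ≈ 177.8 / 620 = 0.287 mm/year.
For B, 165.8 / 0.287 = 577.70 years ≈ 578 annual rings.

578 annual rings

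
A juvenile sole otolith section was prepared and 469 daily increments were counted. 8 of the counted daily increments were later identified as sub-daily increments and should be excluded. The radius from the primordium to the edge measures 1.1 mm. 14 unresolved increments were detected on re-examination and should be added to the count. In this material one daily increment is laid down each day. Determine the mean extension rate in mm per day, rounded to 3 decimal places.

0.002 mm per day

After corrections the count is 469 − 8 + 14 = 475 daily increments.
Extension rate ≈ 1.1 / 475 = 0.002 mm per day.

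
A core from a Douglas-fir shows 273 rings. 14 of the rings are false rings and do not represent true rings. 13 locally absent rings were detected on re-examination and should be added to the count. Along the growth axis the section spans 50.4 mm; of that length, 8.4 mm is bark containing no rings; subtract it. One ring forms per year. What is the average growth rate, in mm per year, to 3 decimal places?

0.154 mm per year

Adjusted count: 273 − 14 + 13 = 272 rings.
Removing the 8.4 mm offcut leaves 50.4 − 8.4 = 42.0 mm.
Extension rate ≈ 42.0 / 272 = 0.154 mm per year.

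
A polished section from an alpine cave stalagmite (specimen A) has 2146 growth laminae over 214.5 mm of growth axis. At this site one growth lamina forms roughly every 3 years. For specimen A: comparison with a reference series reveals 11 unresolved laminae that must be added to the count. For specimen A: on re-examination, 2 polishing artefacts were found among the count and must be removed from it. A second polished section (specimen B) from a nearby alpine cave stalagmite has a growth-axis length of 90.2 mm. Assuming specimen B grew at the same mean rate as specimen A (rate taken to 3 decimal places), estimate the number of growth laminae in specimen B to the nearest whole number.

911 growth laminae

Specimen A: after corrections the count is 2146 − 2 + 11 = 2155 growth laminae.
Specimen A: 2155 growth laminae at 3 years each span 2155 × 3 = 6465 years.
A: Mean rate = 214.5 mm / 6465 years ≈ 0.033 mm per year.
B spans 90.2 / 0.033 = 2733.33 years; at 3 years per growth lamina that is 2733.33 / 3 ≈ 911 growth laminae.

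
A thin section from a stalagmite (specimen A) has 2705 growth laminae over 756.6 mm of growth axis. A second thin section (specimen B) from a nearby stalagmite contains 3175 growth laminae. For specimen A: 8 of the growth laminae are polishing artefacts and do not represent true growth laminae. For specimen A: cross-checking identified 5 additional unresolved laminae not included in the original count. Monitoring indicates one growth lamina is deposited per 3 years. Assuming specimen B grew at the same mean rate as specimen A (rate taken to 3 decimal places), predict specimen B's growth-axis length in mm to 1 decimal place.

Specimen A: adjusted count: 2705 − 8 + 5 = 2702 growth laminae.
Specimen A: multiplying by 3 years per growth lamina: 2702 × 3 = 8106 years.
A: 756.6 mm over 8106 years gives 756.6 / 8106 ≈ 0.093 mm/yr.
Specimen B: at 3 years per growth lamina, 3175 × 3 = 9525 years. For B, 0.093 mm/year × 9525 years = 885.8 mm.

885.8 mm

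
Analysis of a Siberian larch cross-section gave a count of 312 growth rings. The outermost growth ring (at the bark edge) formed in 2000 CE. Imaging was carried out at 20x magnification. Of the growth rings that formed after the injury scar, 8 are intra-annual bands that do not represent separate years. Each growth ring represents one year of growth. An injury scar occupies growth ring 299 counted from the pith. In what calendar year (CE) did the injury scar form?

312 − 299 = 13 growth rings lie beyond the injury scar toward the bark edge.
Excluding 8 false growth rings: 13 − 8 = 5.
The growth ring at the bark edge is 2000 CE, so the injury scar dates to 2000 − 5 = 1995 CE.

1995 CE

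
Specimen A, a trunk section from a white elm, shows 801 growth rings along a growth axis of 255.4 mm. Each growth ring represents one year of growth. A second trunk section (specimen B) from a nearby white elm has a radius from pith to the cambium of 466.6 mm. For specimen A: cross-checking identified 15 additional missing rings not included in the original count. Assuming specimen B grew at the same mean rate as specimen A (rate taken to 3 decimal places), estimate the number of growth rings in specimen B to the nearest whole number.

Specimen A: adjusted count: 801 + 15 = 816 growth rings.
A: 255.4 mm over 816 years gives 255.4 / 816 ≈ 0.313 mm per year.
B spans 466.6 / 0.313 = 1490.73 years ≈ 1491 growth rings.

1491 growth rings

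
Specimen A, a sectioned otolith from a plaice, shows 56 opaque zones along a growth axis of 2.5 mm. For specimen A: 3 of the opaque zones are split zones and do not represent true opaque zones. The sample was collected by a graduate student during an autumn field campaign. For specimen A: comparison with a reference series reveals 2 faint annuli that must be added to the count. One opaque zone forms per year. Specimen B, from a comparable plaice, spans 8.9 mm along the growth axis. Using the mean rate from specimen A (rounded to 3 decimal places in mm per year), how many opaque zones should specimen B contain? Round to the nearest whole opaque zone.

Specimen A: adjusted count: 56 − 3 + 2 = 55 opaque zones.
A: 2.5 mm over 55 years gives 2.5 / 55 ≈ 0.045 mm/year.
Specimen B: 8.9 mm / 0.045 mm per year = 197.78 years ≈ 198 opaque zones.

198 opaque zones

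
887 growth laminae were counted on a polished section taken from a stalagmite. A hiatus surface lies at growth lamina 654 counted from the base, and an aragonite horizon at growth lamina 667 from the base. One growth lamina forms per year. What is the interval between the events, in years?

13 yr

667 − 654 = 13 growth laminae lie between the two events.
That is 13 years at one growth lamina per year.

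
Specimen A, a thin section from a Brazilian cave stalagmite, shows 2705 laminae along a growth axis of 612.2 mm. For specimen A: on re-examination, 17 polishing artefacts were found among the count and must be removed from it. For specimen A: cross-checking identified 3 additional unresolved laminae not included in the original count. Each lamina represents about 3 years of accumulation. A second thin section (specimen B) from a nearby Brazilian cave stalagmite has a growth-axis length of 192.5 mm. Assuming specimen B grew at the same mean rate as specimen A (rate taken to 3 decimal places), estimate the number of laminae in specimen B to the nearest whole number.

844 laminae

Specimen A: after corrections the count is 2705 − 17 + 3 = 2691 laminae.
Specimen A: 2691 laminae at 3 years each span 2691 × 3 = 8073 years.
A: 612.2 mm over 8073 years gives 612.2 / 8073 ≈ 0.076 mm/yr.
B spans 192.5 / 0.076 = 2532.89 years; at 3 years per lamina that is 2532.89 / 3 ≈ 844 laminae.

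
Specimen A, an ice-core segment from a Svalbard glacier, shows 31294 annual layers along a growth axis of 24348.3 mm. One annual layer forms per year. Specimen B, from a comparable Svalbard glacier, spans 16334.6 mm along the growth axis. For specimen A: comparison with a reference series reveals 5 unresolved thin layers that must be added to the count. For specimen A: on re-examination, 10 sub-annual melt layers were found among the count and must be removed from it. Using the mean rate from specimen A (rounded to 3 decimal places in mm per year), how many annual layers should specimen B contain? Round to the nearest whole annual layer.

Specimen A: adjusted count: 31294 − 10 + 5 = 31289 annual layers.
A: 24348.3 mm over 31289 years gives 24348.3 / 31289 ≈ 0.778 mm/yr.
B spans 16334.6 / 0.778 = 20995.63 years ≈ 20996 annual layers.

20996 annual layers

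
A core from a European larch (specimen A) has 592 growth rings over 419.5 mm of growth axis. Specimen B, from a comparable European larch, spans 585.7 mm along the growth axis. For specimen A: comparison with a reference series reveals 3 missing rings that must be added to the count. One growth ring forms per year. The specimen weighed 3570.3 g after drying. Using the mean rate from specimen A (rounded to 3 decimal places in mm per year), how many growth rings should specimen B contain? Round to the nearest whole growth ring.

Specimen A: after corrections the count is 592 + 3 = 595 growth rings.
A: Extension rate ≈ 419.5 / 595 = 0.705 mm per year.
For B, 585.7 / 0.705 = 830.78 years ≈ 831 growth rings.

831 growth rings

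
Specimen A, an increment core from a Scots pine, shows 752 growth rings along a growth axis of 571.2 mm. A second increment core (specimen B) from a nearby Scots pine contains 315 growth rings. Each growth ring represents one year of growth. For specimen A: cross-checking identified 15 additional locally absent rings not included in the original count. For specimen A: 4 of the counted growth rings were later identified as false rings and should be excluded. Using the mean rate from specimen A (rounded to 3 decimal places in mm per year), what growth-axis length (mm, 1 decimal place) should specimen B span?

235.9 mm

Specimen A: adjusted count: 752 − 4 + 15 = 763 growth rings.
A: 571.2 mm over 763 years gives 571.2 / 763 ≈ 0.749 mm/yr.
B's length ≈ 0.749 × 315 = 235.9 mm.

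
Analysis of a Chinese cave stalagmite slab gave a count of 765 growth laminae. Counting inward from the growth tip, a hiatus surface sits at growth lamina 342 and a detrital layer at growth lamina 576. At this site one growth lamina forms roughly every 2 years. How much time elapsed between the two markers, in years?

468 years

The two markers are separated by 576 − 342 = 234 growth laminae.
234 growth laminae at 2 years each span 234 × 2 = 468 years.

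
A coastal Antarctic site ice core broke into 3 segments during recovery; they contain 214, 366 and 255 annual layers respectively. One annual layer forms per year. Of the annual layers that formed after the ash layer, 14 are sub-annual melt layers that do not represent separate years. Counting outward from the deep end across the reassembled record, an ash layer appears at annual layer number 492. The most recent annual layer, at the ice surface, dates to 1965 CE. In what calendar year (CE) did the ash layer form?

Total annual layers = 214 + 366 + 255 = 835.
The ash layer sits at annual layer 492 from the deep end, so 835 − 492 = 343 annual layers formed after it.
Removing the 14 false annual layers leaves 343 − 14 = 329 true annual layers beyond the ash layer.
The annual layer at the ice surface is 1965 CE, so the ash layer dates to 1965 − 329 = 1636 CE.

1636 CE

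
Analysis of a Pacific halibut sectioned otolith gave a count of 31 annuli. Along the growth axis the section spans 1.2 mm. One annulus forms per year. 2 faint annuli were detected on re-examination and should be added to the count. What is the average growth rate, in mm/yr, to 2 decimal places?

0.04 mm/yr

After corrections the count is 31 + 2 = 33 annuli.
Mean rate = 1.2 mm / 33 years ≈ 0.04 mm/yr.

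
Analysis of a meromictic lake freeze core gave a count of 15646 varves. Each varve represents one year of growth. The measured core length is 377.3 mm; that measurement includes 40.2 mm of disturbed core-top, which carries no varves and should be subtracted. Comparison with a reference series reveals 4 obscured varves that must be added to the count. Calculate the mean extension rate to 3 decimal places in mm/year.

0.022 mm/year

Adjusted count: 15646 + 4 = 15650 varves.
Removing the 40.2 mm offcut leaves 377.3 − 40.2 = 337.1 mm.
337.1 mm over 15650 years gives 337.1 / 15650 ≈ 0.022 mm/year.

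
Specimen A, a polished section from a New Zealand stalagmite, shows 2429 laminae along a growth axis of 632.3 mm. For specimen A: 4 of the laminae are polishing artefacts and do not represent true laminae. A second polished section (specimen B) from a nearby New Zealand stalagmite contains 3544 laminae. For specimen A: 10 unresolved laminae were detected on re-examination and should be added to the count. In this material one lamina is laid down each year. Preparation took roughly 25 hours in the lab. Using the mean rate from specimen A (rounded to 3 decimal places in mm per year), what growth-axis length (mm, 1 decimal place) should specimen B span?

Specimen A: correcting the raw count gives 2429 − 4 + 10 = 2435 true laminae.
A: Extension rate ≈ 632.3 / 2435 = 0.260 mm/yr.
Length of B = 0.260 × 3544 = 921.4 mm.

921.4 mm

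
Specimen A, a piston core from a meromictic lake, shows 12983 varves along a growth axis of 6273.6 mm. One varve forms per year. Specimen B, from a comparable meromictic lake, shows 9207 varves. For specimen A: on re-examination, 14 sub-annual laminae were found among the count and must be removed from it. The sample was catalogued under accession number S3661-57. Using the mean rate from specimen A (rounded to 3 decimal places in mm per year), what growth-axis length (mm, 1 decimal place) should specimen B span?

Specimen A: adjusted count: 12983 − 14 = 12969 varves.
A: 6273.6 mm over 12969 years gives 6273.6 / 12969 ≈ 0.484 mm per year.
Length of B = 0.484 × 9207 = 4456.2 mm.

4456.2 mm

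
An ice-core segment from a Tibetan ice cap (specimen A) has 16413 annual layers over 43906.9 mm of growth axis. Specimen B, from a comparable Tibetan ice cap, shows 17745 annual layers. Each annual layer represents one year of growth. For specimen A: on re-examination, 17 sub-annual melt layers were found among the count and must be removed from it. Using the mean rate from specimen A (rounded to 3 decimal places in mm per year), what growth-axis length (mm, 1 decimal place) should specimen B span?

Specimen A: correcting the raw count gives 16413 − 17 = 16396 true annual layers.
A: 43906.9 mm over 16396 years gives 43906.9 / 16396 ≈ 2.678 mm/year.
Length of B = 2.678 × 17745 = 47521.1 mm.

47521.1 mm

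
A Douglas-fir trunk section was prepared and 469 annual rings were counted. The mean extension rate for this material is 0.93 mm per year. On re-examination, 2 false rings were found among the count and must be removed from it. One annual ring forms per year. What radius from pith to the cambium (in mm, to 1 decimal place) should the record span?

After corrections the count is 469 − 2 = 467 annual rings.
Predicted length = 0.93 mm/year × 467 years = 434.3 mm.

434.3 mm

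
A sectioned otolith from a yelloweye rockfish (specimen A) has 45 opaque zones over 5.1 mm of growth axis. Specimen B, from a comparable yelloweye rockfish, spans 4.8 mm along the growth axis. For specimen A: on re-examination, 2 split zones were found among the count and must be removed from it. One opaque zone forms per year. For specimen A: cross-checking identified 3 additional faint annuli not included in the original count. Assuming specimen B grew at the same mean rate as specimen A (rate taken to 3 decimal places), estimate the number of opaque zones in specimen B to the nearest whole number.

Specimen A: correcting the raw count gives 45 − 2 + 3 = 46 true opaque zones.
A: Extension rate ≈ 5.1 / 46 = 0.111 mm/yr.
Specimen B: 4.8 mm / 0.111 mm per year = 43.24 years ≈ 43 opaque zones.

43 opaque zones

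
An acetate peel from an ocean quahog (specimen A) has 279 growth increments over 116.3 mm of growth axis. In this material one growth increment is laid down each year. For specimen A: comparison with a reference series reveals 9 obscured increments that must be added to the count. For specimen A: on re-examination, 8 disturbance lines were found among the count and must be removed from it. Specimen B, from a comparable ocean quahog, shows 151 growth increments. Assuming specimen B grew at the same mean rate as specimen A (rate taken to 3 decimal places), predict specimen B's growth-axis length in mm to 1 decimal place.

62.7 mm

Specimen A: true growth increment count = 279 − 8 + 9 = 280.
A: 116.3 mm over 280 years gives 116.3 / 280 ≈ 0.415 mm/year.
For B, 0.415 mm/year × 151 years = 62.7 mm.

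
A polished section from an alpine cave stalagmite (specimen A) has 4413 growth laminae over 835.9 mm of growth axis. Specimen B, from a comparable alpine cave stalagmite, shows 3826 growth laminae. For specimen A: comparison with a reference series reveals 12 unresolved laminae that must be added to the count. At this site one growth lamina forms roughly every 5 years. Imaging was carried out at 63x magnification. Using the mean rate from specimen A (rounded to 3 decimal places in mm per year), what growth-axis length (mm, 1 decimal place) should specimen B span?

726.9 mm

Specimen A: correcting the raw count gives 4413 + 12 = 4425 true growth laminae.
Specimen A: at 5 years per growth lamina, 4425 × 5 = 22125 years.
A: Extension rate ≈ 835.9 / 22125 = 0.038 mm/yr.
Specimen B: at 5 years per growth lamina, 3826 × 5 = 19130 years. Length of B = 0.038 × 19130 = 726.9 mm.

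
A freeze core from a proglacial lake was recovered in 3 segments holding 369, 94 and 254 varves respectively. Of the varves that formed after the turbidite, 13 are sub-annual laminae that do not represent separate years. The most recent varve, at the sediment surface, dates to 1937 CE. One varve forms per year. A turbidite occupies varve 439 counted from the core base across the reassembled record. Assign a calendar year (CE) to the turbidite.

Total varves = 369 + 94 + 254 = 717.
The turbidite sits at varve 439 from the core base, so 717 − 439 = 278 varves formed after it.
Removing the 13 false varves leaves 278 − 13 = 265 true varves beyond the turbidite.
Counting back 265 years from 1937 CE places the turbidite in 1937 − 265 = 1672 CE.

1672 CE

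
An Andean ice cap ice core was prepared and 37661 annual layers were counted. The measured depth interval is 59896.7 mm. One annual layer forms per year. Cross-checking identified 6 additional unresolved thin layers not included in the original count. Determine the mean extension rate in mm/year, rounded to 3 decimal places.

Adjusted count: 37661 + 6 = 37667 annual layers.
59896.7 mm over 37667 years gives 59896.7 / 37667 ≈ 1.590 mm/year.

1.590 mm/year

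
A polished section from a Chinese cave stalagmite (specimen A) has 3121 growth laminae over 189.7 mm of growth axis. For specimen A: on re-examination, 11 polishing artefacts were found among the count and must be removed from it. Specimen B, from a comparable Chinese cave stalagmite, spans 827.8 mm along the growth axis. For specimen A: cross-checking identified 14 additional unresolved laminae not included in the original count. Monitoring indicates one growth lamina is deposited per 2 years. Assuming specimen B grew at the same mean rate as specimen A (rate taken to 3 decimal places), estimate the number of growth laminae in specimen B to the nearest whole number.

13797 growth laminae

Specimen A: correcting the raw count gives 3121 − 11 + 14 = 3124 true growth laminae.
Specimen A: 3124 growth laminae at 2 years each span 3124 × 2 = 6248 years.
A: 189.7 mm over 6248 years gives 189.7 / 6248 ≈ 0.030 mm/yr.
B spans 827.8 / 0.030 = 27593.33 years; at 2 years per growth lamina that is 27593.33 / 2 ≈ 13797 growth laminae.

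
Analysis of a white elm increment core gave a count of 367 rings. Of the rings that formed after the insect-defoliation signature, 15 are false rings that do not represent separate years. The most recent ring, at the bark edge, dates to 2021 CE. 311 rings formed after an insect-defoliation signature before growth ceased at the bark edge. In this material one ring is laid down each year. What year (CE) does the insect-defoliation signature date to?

1725 CE

311 rings formed after the insect-defoliation signature.
311 − 15 false = 296 true rings after the insect-defoliation signature.
2021 − 296 = 1725 CE.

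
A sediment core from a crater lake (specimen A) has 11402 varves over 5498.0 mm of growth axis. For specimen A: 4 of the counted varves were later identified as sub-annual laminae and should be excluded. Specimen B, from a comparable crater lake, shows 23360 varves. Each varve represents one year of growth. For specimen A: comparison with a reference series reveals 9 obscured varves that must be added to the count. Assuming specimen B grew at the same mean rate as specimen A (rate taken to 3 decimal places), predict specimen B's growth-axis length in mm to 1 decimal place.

11259.5 mm

Specimen A: true varve count = 11402 − 4 + 9 = 11407.
A: 5498.0 mm over 11407 years gives 5498.0 / 11407 ≈ 0.482 mm per year.
For B, 0.482 mm/year × 23360 years = 11259.5 mm.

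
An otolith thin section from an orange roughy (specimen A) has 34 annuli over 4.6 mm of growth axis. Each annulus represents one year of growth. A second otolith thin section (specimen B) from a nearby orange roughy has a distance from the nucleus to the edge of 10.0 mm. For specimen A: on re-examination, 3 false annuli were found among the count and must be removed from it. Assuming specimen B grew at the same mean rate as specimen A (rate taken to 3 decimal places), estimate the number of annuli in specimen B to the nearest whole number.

68 annuli

Specimen A: correcting the raw count gives 34 − 3 = 31 true annuli.
A: Mean rate = 4.6 mm / 31 years ≈ 0.148 mm/year.
For B, 10.0 / 0.148 = 67.57 years ≈ 68 annuli.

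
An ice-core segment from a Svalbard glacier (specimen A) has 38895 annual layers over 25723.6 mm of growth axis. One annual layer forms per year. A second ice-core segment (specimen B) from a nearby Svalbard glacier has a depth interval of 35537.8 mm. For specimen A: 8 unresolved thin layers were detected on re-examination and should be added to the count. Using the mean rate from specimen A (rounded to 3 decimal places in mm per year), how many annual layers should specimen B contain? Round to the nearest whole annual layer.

53764 annual layers

Specimen A: after corrections the count is 38895 + 8 = 38903 annual layers.
A: Mean rate = 25723.6 mm / 38903 years ≈ 0.661 mm/year.
B spans 35537.8 / 0.661 = 53763.69 years ≈ 53764 annual layers.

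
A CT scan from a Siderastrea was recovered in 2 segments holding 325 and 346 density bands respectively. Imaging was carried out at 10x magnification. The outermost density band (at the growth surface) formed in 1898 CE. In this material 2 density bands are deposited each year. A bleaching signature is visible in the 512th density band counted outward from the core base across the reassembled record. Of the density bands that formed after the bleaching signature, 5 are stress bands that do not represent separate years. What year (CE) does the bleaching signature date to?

1821 CE

Total density bands = 325 + 346 = 671.
The bleaching signature sits at density band 512 from the core base, so 671 − 512 = 159 density bands formed after it.
Removing the 5 false density bands leaves 159 − 5 = 154 true density bands beyond the bleaching signature.
Dividing by 2 density bands per year: 154 / 2 = 77 years.
Counting back 77 years from 1898 CE places the bleaching signature in 1898 − 77 = 1821 CE.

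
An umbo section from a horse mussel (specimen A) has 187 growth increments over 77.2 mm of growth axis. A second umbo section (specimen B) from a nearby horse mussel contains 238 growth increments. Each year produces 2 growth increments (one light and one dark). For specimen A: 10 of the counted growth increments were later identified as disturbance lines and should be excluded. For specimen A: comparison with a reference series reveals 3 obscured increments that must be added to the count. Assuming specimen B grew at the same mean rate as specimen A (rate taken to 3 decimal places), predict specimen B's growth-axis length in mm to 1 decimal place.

Specimen A: true growth increment count = 187 − 10 + 3 = 180.
Specimen A: with 2 growth increments per year, 180 / 2 = 90 years.
A: 77.2 mm over 90 years gives 77.2 / 90 ≈ 0.858 mm per year.
Specimen B: 238 growth increments at 2 per year is 238 / 2 = 119 years. B's length ≈ 0.858 × 119 = 102.1 mm.

102.1 mm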